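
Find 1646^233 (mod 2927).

1841

Using repeated squaring:
233 in binary is 11101001, i.e. 233 = 128 + 64 + 32 + 8 + 1.
1646^1 ≡ 1646 (mod 2927)
1646^2 ≡ 1646^2 = 2709316 ≡ 1841 (mod 2927)
1646^4 ≡ 1841^2 = 3389281 ≡ 2742 (mod 2927)
1646^8 ≡ 2742^2 = 7518564 ≡ 2028 (mod 2927)
1646^16 ≡ 2028^2 = 4112784 ≡ 349 (mod 2927)
1646^32 ≡ 349^2 = 121801 ≡ 1794 (mod 2927)
1646^64 ≡ 1794^2 = 3218436 ≡ 1663 (mod 2927)
1646^128 ≡ 1663^2 = 2765569 ≡ 2481 (mod 2927)
1646^233 = 1646^128 * 1646^64 * 1646^32 * 1646^8 * 1646^1 ≡ 2481 * 1663 * 1794 * 2028 * 1646 (mod 2927).
Accumulate the product:
2481 * 1663 = 4125903 ≡ 1760
1760 * 1794 = 3157440 ≡ 2134
2134 * 2028 = 4327752 ≡ 1646
1646 * 1646 = 2709316 ≡ 1841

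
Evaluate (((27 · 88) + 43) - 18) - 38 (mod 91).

27 · 88 = 2376 ≡ 10 (mod 91)
10 + 43 = 53
53 - 18 = 35
35 - 38 = -3 ≡ 88 (mod 91)

88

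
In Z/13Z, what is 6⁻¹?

11

Run the extended Euclidean algorithm:
13 = 2*6 + 1
6 = 6*1 + 0
gcd(6, 13) = 1, so the inverse exists.
Back-substitute for 1:
1 = 1*13 − 2*6
So 6⁻¹ ≡ −2 ≡ 11 (mod 13).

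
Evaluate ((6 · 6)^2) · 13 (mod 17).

6 · 6 = 36 ≡ 2 (mod 17)
(2)^2 ≡ 4 (mod 17)
4 · 13 = 52 ≡ 1 (mod 17)

1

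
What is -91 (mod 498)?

-91 = -1×498 + 407, so -91 ≡ 407 (mod 498).

407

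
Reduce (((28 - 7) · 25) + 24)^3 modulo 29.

21

28 - 7 = 21
21 · 25 = 525 ≡ 3 (mod 29)
3 + 24 = 27
(27)^3 ≡ 21 (mod 29)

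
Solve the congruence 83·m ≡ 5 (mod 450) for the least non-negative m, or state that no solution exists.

gcd(83, 450) = 1, so a unique solution mod 450 exists.
83⁻¹ ≡ 347 (mod 450).
m ≡ 347·5 ≡ 385 (mod 450).

385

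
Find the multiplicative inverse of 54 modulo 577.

374

Run the extended Euclidean algorithm:
577 = 10·54 + 37
54 = 1·37 + 17
37 = 2·17 + 3
17 = 5·3 + 2
3 = 1·2 + 1
2 = 2·1 + 0
gcd(54, 577) = 1, so the inverse exists.
Bézout: 1 = 19·577 − 203·54.
So 54⁻¹ ≡ −203 ≡ 374 (mod 577).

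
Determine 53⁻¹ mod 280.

280 = 5·53 + 15
53 = 3·15 + 8
15 = 1·8 + 7
8 = 1·7 + 1
7 = 7·1 + 0
gcd(53, 280) = 1, so the inverse exists.
Bézout: 1 = −7·280 + 37·53.
So 53⁻¹ ≡ 37 (mod 280).

37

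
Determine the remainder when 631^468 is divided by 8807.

631^1 ≡ 631 (mod 8807)
631^2 ≡ 631^2 = 398161 ≡ 1846 (mod 8807)
631^4 ≡ 1846^2 = 3407716 ≡ 8214 (mod 8807)
631^8 ≡ 8214^2 = 67469796 ≡ 8176 (mod 8807)
631^16 ≡ 8176^2 = 66846976 ≡ 1846 (mod 8807)
631^32 ≡ 1846^2 = 3407716 ≡ 8214 (mod 8807)
631^64 ≡ 8214^2 = 67469796 ≡ 8176 (mod 8807)
631^128 ≡ 8176^2 = 66846976 ≡ 1846 (mod 8807)
631^256 ≡ 1846^2 = 3407716 ≡ 8214 (mod 8807)
631^468 = 631^256 · 631^128 · 631^64 · 631^16 · 631^4 ≡ 8214 · 1846 · 8176 · 1846 · 8214 (mod 8807).
Accumulate the product:
8214 · 1846 = 15163044 ≡ 6197
6197 · 8176 = 50666672 ≡ 1
1 · 1846 = 1846
1846 · 8214 = 15163044 ≡ 6197

6197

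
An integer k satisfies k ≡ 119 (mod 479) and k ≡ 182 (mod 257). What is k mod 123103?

48498

479⁻¹ mod 257: 479*22 ≡ 1 (mod 257), so 479⁻¹ ≡ 22.
k = 119 + 479*((182 − 119)*22 mod 257) = 119 + 479*101 = 48498.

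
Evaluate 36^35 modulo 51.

Compute successive squares:
35 in binary is 100011, i.e. 35 = 32 + 2 + 1.
36^1 ≡ 36 (mod 51)
36^2 ≡ 36^2 = 1296 ≡ 21 (mod 51)
36^4 ≡ 21^2 = 441 ≡ 33 (mod 51)
36^8 ≡ 33^2 = 1089 ≡ 18 (mod 51)
36^16 ≡ 18^2 = 324 ≡ 18 (mod 51)
36^32 ≡ 18^2 = 324 ≡ 18 (mod 51)
36^35 = 36^32 · 36^2 · 36^1 ≡ 18 · 21 · 36 (mod 51).
Accumulate the product:
18 · 21 = 378 ≡ 21
21 · 36 = 756 ≡ 42

42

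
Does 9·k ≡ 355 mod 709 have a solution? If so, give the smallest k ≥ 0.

197

gcd(9, 709) = 1, so a unique solution mod 709 exists.
9⁻¹ ≡ 394 (mod 709).
k ≡ 394·355 ≡ 197 (mod 709).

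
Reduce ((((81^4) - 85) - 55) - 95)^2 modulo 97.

(81)^4 ≡ 61 (mod 97)
61 - 85 = -24 ≡ 73 (mod 97)
73 - 55 = 18
18 - 95 = -77 ≡ 20 (mod 97)
(20)^2 ≡ 12 (mod 97)

12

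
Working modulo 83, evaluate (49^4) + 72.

(49)^4 ≡ 36 (mod 83)
36 + 72 = 108 ≡ 25 (mod 83)

25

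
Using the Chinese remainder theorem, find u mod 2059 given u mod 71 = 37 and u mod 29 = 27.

1883

71⁻¹ mod 29: 71*9 ≡ 1 (mod 29), so 71⁻¹ ≡ 9.
u = 37 + 71*((27 − 37)*9 mod 29) = 37 + 71*26 = 1883.
Check: 1883 mod 71 = 37, 1883 mod 29 = 27. ✓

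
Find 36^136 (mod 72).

Compute successive squares:
136 in binary is 10001000, i.e. 136 = 128 + 8.
36^1 ≡ 36 (mod 72)
36^2 ≡ 36^2 = 1296 ≡ 0 (mod 72)
36^4 ≡ 0^2 = 0 (mod 72)
36^8 ≡ 0^2 = 0 (mod 72)
36^16 ≡ 0^2 = 0 (mod 72)
36^32 ≡ 0^2 = 0 (mod 72)
36^64 ≡ 0^2 = 0 (mod 72)
36^128 ≡ 0^2 = 0 (mod 72)
36^136 = 36^128 × 36^8 ≡ 0 × 0 (mod 72).
0 × 0 = 0 ≡ 0 (mod 72).

0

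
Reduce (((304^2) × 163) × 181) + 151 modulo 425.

(304)^2 ≡ 191 (mod 425)
191 × 163 = 31133 ≡ 108 (mod 425)
108 × 181 = 19548 ≡ 423 (mod 425)
423 + 151 = 574 ≡ 149 (mod 425)

149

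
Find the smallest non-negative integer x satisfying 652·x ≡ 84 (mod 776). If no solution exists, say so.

gcd(652, 776) = 4, and 4 | 84, so solutions exist.
Divide through by 4: 163·x ≡ 21 (mod 194).
163⁻¹ ≡ 25 (mod 194).
x ≡ 25·21 ≡ 137 (mod 194).
The smallest non-negative solution is x = 137.

137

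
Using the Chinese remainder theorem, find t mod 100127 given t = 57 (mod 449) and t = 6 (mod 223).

92551

449⁻¹ mod 223: 449*149 ≡ 1 (mod 223), so 449⁻¹ ≡ 149.
t = 57 + 449*((6 − 57)*149 mod 223) = 57 + 449*206 = 92551.
Check: 92551 mod 449 = 57, 92551 mod 223 = 6. ✓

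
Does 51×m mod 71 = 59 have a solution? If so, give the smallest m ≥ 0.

29

gcd(51, 71) = 1, so a unique solution mod 71 exists.
51⁻¹ ≡ 39 (mod 71).
m ≡ 39×59 ≡ 29 (mod 71).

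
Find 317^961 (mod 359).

Using repeated squaring:
961 in binary is 1111000001, i.e. 961 = 512 + 256 + 128 + 64 + 1.
317^1 ≡ 317 (mod 359)
317^2 ≡ 317^2 = 100489 ≡ 328 (mod 359)
317^4 ≡ 328^2 = 107584 ≡ 243 (mod 359)
317^8 ≡ 243^2 = 59049 ≡ 173 (mod 359)
317^16 ≡ 173^2 = 29929 ≡ 132 (mod 359)
317^32 ≡ 132^2 = 17424 ≡ 192 (mod 359)
317^64 ≡ 192^2 = 36864 ≡ 246 (mod 359)
317^128 ≡ 246^2 = 60516 ≡ 204 (mod 359)
317^256 ≡ 204^2 = 41616 ≡ 331 (mod 359)
317^512 ≡ 331^2 = 109561 ≡ 66 (mod 359)
317^961 = 317^512 * 317^256 * 317^128 * 317^64 * 317^1 ≡ 66 * 331 * 204 * 246 * 317 (mod 359).
Accumulate the product:
66 * 331 = 21846 ≡ 306
306 * 204 = 62424 ≡ 317
317 * 246 = 77982 ≡ 79
79 * 317 = 25043 ≡ 272

272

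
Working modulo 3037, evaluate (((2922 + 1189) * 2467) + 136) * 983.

2922 + 1189 = 4111 ≡ 1074 (mod 3037)
1074 * 2467 = 2649558 ≡ 1294 (mod 3037)
1294 + 136 = 1430
1430 * 983 = 1405690 ≡ 2596 (mod 3037)

2596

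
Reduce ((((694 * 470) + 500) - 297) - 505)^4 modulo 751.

151

694 * 470 = 326180 ≡ 246 (mod 751)
246 + 500 = 746
746 - 297 = 449
449 - 505 = -56 ≡ 695 (mod 751)
(695)^4 ≡ 151 (mod 751)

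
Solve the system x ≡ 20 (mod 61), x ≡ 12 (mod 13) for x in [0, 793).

142

61⁻¹ mod 13: 61×3 ≡ 1 (mod 13), so 61⁻¹ ≡ 3.
x = 20 + 61×((12 − 20)×3 mod 13) = 20 + 61×2 = 142.
Check: 142 mod 61 = 20, 142 mod 13 = 12. ✓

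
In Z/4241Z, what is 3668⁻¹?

4241 = 1·3668 + 573
3668 = 6·573 + 230
573 = 2·230 + 113
230 = 2·113 + 4
113 = 28·4 + 1
4 = 4·1 + 0
gcd(3668, 4241) = 1, so the inverse exists.
Back-substitute for 1:
1 = 1·113 − 28·4
  = −28·230 + 57·113
  = 57·573 − 142·230
  = −142·3668 + 909·573
  = 909·4241 − 1051·3668
So 3668⁻¹ ≡ −1051 ≡ 3190 (mod 4241).

3190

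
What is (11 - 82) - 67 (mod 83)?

11 - 82 = -71 ≡ 12 (mod 83)
12 - 67 = -55 ≡ 28 (mod 83)

28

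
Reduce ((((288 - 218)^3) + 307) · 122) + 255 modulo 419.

50

288 - 218 = 70
(70)^3 ≡ 258 (mod 419)
258 + 307 = 565 ≡ 146 (mod 419)
146 · 122 = 17812 ≡ 214 (mod 419)
214 + 255 = 469 ≡ 50 (mod 419)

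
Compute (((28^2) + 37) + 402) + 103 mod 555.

216

(28)^2 ≡ 229 (mod 555)
229 + 37 = 266
266 + 402 = 668 ≡ 113 (mod 555)
113 + 103 = 216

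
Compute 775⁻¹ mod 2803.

Apply the Euclidean algorithm and back-substitute:
2803 = 3×775 + 478
775 = 1×478 + 297
478 = 1×297 + 181
297 = 1×181 + 116
181 = 1×116 + 65
116 = 1×65 + 51
65 = 1×51 + 14
51 = 3×14 + 9
14 = 1×9 + 5
9 = 1×5 + 4
5 = 1×4 + 1
4 = 4×1 + 0
gcd(775, 2803) = 1, so the inverse exists.
Back-substitute for 1:
1 = 1×5 − 1×4
  = −1×9 + 2×5
  = 2×14 − 3×9
  = −3×51 + 11×14
  = 11×65 − 14×51
  = −14×116 + 25×65
  = 25×181 − 39×116
  = −39×297 + 64×181
  = 64×478 − 103×297
  = −103×775 + 167×478
  = 167×2803 − 604×775
So 775⁻¹ ≡ −604 ≡ 2199 (mod 2803).

2199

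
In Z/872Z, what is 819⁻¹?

By the extended Euclidean algorithm:
872 = 1*819 + 53
819 = 15*53 + 24
53 = 2*24 + 5
24 = 4*5 + 4
5 = 1*4 + 1
4 = 4*1 + 0
gcd(819, 872) = 1, so the inverse exists.
Bézout: 1 = 170*872 − 181*819.
So 819⁻¹ ≡ −181 ≡ 691 (mod 872).

691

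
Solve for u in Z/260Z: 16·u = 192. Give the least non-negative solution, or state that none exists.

12

gcd(16, 260) = 4, and 4 | 192, so solutions exist.
Divide through by 4: 4·u ≡ 48 mod 65.
4⁻¹ ≡ 49 (mod 65).
u ≡ 49·48 ≡ 12 (mod 65).
The smallest non-negative solution is u = 12.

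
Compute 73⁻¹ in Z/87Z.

31

By the extended Euclidean algorithm:
87 = 1*73 + 14
73 = 5*14 + 3
14 = 4*3 + 2
3 = 1*2 + 1
2 = 2*1 + 0
gcd(73, 87) = 1, so the inverse exists.
Bézout: 1 = −26*87 + 31*73.
So 73⁻¹ ≡ 31 (mod 87).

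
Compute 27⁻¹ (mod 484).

By the extended Euclidean algorithm:
484 = 17·27 + 25
27 = 1·25 + 2
25 = 12·2 + 1
2 = 2·1 + 0
gcd(27, 484) = 1, so the inverse exists.
Bézout: 1 = 13·484 − 233·27.
So 27⁻¹ ≡ −233 ≡ 251 (mod 484).

251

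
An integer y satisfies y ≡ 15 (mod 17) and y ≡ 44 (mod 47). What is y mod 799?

185

17⁻¹ mod 47: 17·36 ≡ 1 (mod 47), so 17⁻¹ ≡ 36.
y = 15 + 17·((44 − 15)·36 mod 47) = 15 + 17·10 = 185.
Check: 185 mod 17 = 15, 185 mod 47 = 44. ✓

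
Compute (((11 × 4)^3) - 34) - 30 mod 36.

11 × 4 = 44 ≡ 8 (mod 36)
(8)^3 ≡ 8 (mod 36)
8 - 34 = -26 ≡ 10 (mod 36)
10 - 30 = -20 ≡ 16 (mod 36)

16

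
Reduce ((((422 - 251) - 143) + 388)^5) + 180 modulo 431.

422 - 251 = 171
171 - 143 = 28
28 + 388 = 416
(416)^5 ≡ 47 (mod 431)
47 + 180 = 227

227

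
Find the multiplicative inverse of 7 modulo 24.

7

By the extended Euclidean algorithm:
24 = 3×7 + 3
7 = 2×3 + 1
3 = 3×1 + 0
gcd(7, 24) = 1, so the inverse exists.
Bézout: 1 = −2×24 + 7×7.
So 7⁻¹ ≡ 7 (mod 24).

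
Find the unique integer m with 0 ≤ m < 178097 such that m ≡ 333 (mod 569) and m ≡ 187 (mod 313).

569⁻¹ mod 313: 569×302 ≡ 1 (mod 313), so 569⁻¹ ≡ 302.
m = 333 + 569×((187 − 333)×302 mod 313) = 333 + 569×41 = 23662.

23662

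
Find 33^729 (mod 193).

89

Compute successive squares:
729 in binary is 1011011001, i.e. 729 = 512 + 128 + 64 + 16 + 8 + 1.
33^1 ≡ 33 (mod 193)
33^2 ≡ 33^2 = 1089 ≡ 124 (mod 193)
33^4 ≡ 124^2 = 15376 ≡ 129 (mod 193)
33^8 ≡ 129^2 = 16641 ≡ 43 (mod 193)
33^16 ≡ 43^2 = 1849 ≡ 112 (mod 193)
33^32 ≡ 112^2 = 12544 ≡ 192 (mod 193)
33^64 ≡ 192^2 = 36864 ≡ 1 (mod 193)
33^128 ≡ 1^2 = 1 (mod 193)
33^256 ≡ 1^2 = 1 (mod 193)
33^512 ≡ 1^2 = 1 (mod 193)
33^729 = 33^512 × 33^128 × 33^64 × 33^16 × 33^8 × 33^1 ≡ 1 × 1 × 1 × 112 × 43 × 33 (mod 193).
Accumulate the product:
1 × 1 = 1
1 × 1 = 1
1 × 112 = 112
112 × 43 = 4816 ≡ 184
184 × 33 = 6072 ≡ 89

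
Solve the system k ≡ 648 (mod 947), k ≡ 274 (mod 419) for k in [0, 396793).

947⁻¹ mod 419: 947·296 ≡ 1 (mod 419), so 947⁻¹ ≡ 296.
k = 648 + 947·((274 − 648)·296 mod 419) = 648 + 947·331 = 314105.

314105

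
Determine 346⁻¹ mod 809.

Apply the Euclidean algorithm and back-substitute:
809 = 2*346 + 117
346 = 2*117 + 112
117 = 1*112 + 5
112 = 22*5 + 2
5 = 2*2 + 1
2 = 2*1 + 0
gcd(346, 809) = 1, so the inverse exists.
Bézout: 1 = 139*809 − 325*346.
So 346⁻¹ ≡ −325 ≡ 484 (mod 809).

484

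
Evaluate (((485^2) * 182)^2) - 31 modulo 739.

(485)^2 ≡ 223 (mod 739)
223 * 182 = 40586 ≡ 680 (mod 739)
(680)^2 ≡ 525 (mod 739)
525 - 31 = 494

494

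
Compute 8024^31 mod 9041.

8024^1 ≡ 8024 (mod 9041)
8024^2 ≡ 8024^2 = 64384576 ≡ 3615 (mod 9041)
8024^4 ≡ 3615^2 = 13068225 ≡ 3980 (mod 9041)
8024^8 ≡ 3980^2 = 15840400 ≡ 568 (mod 9041)
8024^16 ≡ 568^2 = 322624 ≡ 6189 (mod 9041)
8024^31 = 8024^16 * 8024^8 * 8024^4 * 8024^2 * 8024^1 ≡ 6189 * 568 * 3980 * 3615 * 8024 (mod 9041).
Accumulate the product:
6189 * 568 = 3515352 ≡ 7444
7444 * 3980 = 29627120 ≡ 8804
8804 * 3615 = 31826460 ≡ 2140
2140 * 8024 = 17171360 ≡ 2501

2501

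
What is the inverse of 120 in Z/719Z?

719 = 5*120 + 119
120 = 1*119 + 1
119 = 119*1 + 0
gcd(120, 719) = 1, so the inverse exists.
Bézout: 1 = −1*719 + 6*120.
So 120⁻¹ ≡ 6 (mod 719).

6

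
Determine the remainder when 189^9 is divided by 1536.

477

By square-and-multiply:
189^1 ≡ 189 (mod 1536)
189^2 ≡ 189^2 = 35721 ≡ 393 (mod 1536)
189^4 ≡ 393^2 = 154449 ≡ 849 (mod 1536)
189^8 ≡ 849^2 = 720801 ≡ 417 (mod 1536)
189^9 = 189^8 × 189^1 ≡ 417 × 189 (mod 1536).
417 × 189 = 78813 ≡ 477 (mod 1536).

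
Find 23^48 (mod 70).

Using repeated squaring:
48 in binary is 110000, i.e. 48 = 32 + 16.
23^1 ≡ 23 (mod 70)
23^2 ≡ 23^2 = 529 ≡ 39 (mod 70)
23^4 ≡ 39^2 = 1521 ≡ 51 (mod 70)
23^8 ≡ 51^2 = 2601 ≡ 11 (mod 70)
23^16 ≡ 11^2 = 121 ≡ 51 (mod 70)
23^32 ≡ 51^2 = 2601 ≡ 11 (mod 70)
23^48 = 23^32 * 23^16 ≡ 11 * 51 (mod 70).
11 * 51 = 561 ≡ 1 (mod 70).

1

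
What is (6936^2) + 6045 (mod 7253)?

4992

(6936)^2 ≡ 6200 (mod 7253)
6200 + 6045 = 12245 ≡ 4992 (mod 7253)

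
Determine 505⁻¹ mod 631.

5

631 = 1*505 + 126
505 = 4*126 + 1
126 = 126*1 + 0
gcd(505, 631) = 1, so the inverse exists.
Back-substitute for 1:
1 = 1*505 − 4*126
  = −4*631 + 5*505
So 505⁻¹ ≡ 5 (mod 631).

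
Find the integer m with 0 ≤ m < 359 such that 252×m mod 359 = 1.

359 = 1·252 + 107
252 = 2·107 + 38
107 = 2·38 + 31
38 = 1·31 + 7
31 = 4·7 + 3
7 = 2·3 + 1
3 = 3·1 + 0
gcd(252, 359) = 1, so the inverse exists.
Back-substitute for 1:
1 = 1·7 − 2·3
  = −2·31 + 9·7
  = 9·38 − 11·31
  = −11·107 + 31·38
  = 31·252 − 73·107
  = −73·359 + 104·252
So 252⁻¹ ≡ 104 (mod 359).

104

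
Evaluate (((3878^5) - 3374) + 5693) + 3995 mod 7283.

5232

(3878)^5 ≡ 6201 (mod 7283)
6201 - 3374 = 2827
2827 + 5693 = 8520 ≡ 1237 (mod 7283)
1237 + 3995 = 5232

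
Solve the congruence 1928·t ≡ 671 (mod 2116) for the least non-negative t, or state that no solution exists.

gcd(1928, 2116) = 4, and 4 does not divide 671.
So the congruence has no solution.

no solution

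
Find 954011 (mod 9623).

954011 = 99×9623 + 1334, so 954011 ≡ 1334 (mod 9623).

1334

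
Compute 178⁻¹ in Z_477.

67

Apply the Euclidean algorithm and back-substitute:
477 = 2×178 + 121
178 = 1×121 + 57
121 = 2×57 + 7
57 = 8×7 + 1
7 = 7×1 + 0
gcd(178, 477) = 1, so the inverse exists.
Back-substitute for 1:
1 = 1×57 − 8×7
  = −8×121 + 17×57
  = 17×178 − 25×121
  = −25×477 + 67×178
So 178⁻¹ ≡ 67 (mod 477).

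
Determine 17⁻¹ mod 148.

61

148 = 8·17 + 12
17 = 1·12 + 5
12 = 2·5 + 2
5 = 2·2 + 1
2 = 2·1 + 0
gcd(17, 148) = 1, so the inverse exists.
Bézout: 1 = −7·148 + 61·17.
So 17⁻¹ ≡ 61 (mod 148).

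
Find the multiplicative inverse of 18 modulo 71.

4

By the extended Euclidean algorithm:
71 = 3×18 + 17
18 = 1×17 + 1
17 = 17×1 + 0
gcd(18, 71) = 1, so the inverse exists.
Back-substitute for 1:
1 = 1×18 − 1×17
  = −1×71 + 4×18
So 18⁻¹ ≡ 4 (mod 71).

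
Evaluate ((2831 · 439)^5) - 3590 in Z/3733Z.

1355

2831 · 439 = 1242809 ≡ 3453 (mod 3733)
(3453)^5 ≡ 1212 (mod 3733)
1212 - 3590 = -2378 ≡ 1355 (mod 3733)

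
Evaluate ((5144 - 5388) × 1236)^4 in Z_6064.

5144 - 5388 = -244 ≡ 5820 (mod 6064)
5820 × 1236 = 7193520 ≡ 1616 (mod 6064)
(1616)^4 ≡ 4640 (mod 6064)

4640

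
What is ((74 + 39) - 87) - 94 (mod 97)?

29

74 + 39 = 113 ≡ 16 (mod 97)
16 - 87 = -71 ≡ 26 (mod 97)
26 - 94 = -68 ≡ 29 (mod 97)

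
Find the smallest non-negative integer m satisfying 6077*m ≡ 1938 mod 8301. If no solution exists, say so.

gcd(6077, 8301) = 1, so a unique solution mod 8301 exists.
6077⁻¹ ≡ 2288 (mod 8301).
m ≡ 2288*1938 ≡ 1410 (mod 8301).

1410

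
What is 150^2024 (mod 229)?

2024 in binary is 11111101000, i.e. 2024 = 1024 + 512 + 256 + 128 + 64 + 32 + 8.
150^1 ≡ 150 (mod 229)
150^2 ≡ 150^2 = 22500 ≡ 58 (mod 229)
150^4 ≡ 58^2 = 3364 ≡ 158 (mod 229)
150^8 ≡ 158^2 = 24964 ≡ 3 (mod 229)
150^16 ≡ 3^2 = 9 (mod 229)
150^32 ≡ 9^2 = 81 (mod 229)
150^64 ≡ 81^2 = 6561 ≡ 149 (mod 229)
150^128 ≡ 149^2 = 22201 ≡ 217 (mod 229)
150^256 ≡ 217^2 = 47089 ≡ 144 (mod 229)
150^512 ≡ 144^2 = 20736 ≡ 126 (mod 229)
150^1024 ≡ 126^2 = 15876 ≡ 75 (mod 229)
150^2024 = 150^1024 · 150^512 · 150^256 · 150^128 · 150^64 · 150^32 · 150^8 ≡ 75 · 126 · 144 · 217 · 149 · 81 · 3 (mod 229).
Accumulate the product:
75 · 126 = 9450 ≡ 61
61 · 144 = 8784 ≡ 82
82 · 217 = 17794 ≡ 161
161 · 149 = 23989 ≡ 173
173 · 81 = 14013 ≡ 44
44 · 3 = 132

132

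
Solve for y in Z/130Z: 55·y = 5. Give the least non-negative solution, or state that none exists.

gcd(55, 130) = 5, and 5 | 5, so solutions exist.
Divide through by 5: 11·y mod 26 = 1.
11⁻¹ ≡ 19 (mod 26).
y ≡ 19·1 ≡ 19 (mod 26).
The smallest non-negative solution is y = 19.

19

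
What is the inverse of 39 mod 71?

71 = 1×39 + 32
39 = 1×32 + 7
32 = 4×7 + 4
7 = 1×4 + 3
4 = 1×3 + 1
3 = 3×1 + 0
gcd(39, 71) = 1, so the inverse exists.
Back-substitute for 1:
1 = 1×4 − 1×3
  = −1×7 + 2×4
  = 2×32 − 9×7
  = −9×39 + 11×32
  = 11×71 − 20×39
So 39⁻¹ ≡ −20 ≡ 51 (mod 71).

51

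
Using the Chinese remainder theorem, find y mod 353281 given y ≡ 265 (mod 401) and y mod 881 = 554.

401⁻¹ mod 881: 401*736 ≡ 1 (mod 881), so 401⁻¹ ≡ 736.
y = 265 + 401*((554 − 265)*736 mod 881) = 265 + 401*383 = 153848.

153848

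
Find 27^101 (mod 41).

14

Using repeated squaring:
101 in binary is 1100101, i.e. 101 = 64 + 32 + 4 + 1.
27^1 ≡ 27 (mod 41)
27^2 ≡ 27^2 = 729 ≡ 32 (mod 41)
27^4 ≡ 32^2 = 1024 ≡ 40 (mod 41)
27^8 ≡ 40^2 = 1600 ≡ 1 (mod 41)
27^16 ≡ 1^2 = 1 (mod 41)
27^32 ≡ 1^2 = 1 (mod 41)
27^64 ≡ 1^2 = 1 (mod 41)
27^101 = 27^64 · 27^32 · 27^4 · 27^1 ≡ 1 · 1 · 40 · 27 (mod 41).
Accumulate the product:
1 · 1 = 1
1 · 40 = 40
40 · 27 = 1080 ≡ 14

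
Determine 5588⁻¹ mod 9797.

8028

9797 = 1·5588 + 4209
5588 = 1·4209 + 1379
4209 = 3·1379 + 72
1379 = 19·72 + 11
72 = 6·11 + 6
11 = 1·6 + 5
6 = 1·5 + 1
5 = 5·1 + 0
gcd(5588, 9797) = 1, so the inverse exists.
Back-substitute for 1:
1 = 1·6 − 1·5
  = −1·11 + 2·6
  = 2·72 − 13·11
  = −13·1379 + 249·72
  = 249·4209 − 760·1379
  = −760·5588 + 1009·4209
  = 1009·9797 − 1769·5588
So 5588⁻¹ ≡ −1769 ≡ 8028 (mod 9797).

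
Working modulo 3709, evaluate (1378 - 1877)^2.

1378 - 1877 = -499 ≡ 3210 (mod 3709)
(3210)^2 ≡ 498 (mod 3709)

498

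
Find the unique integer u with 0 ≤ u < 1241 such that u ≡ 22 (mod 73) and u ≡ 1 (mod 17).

73⁻¹ mod 17: 73*7 ≡ 1 (mod 17), so 73⁻¹ ≡ 7.
u = 22 + 73*((1 − 22)*7 mod 17) = 22 + 73*6 = 460.

460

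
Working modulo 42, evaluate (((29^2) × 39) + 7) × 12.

6

(29)^2 ≡ 1 (mod 42)
1 × 39 = 39
39 + 7 = 46 ≡ 4 (mod 42)
4 × 12 = 48 ≡ 6 (mod 42)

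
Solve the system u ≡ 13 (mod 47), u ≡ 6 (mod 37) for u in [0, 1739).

47⁻¹ mod 37: 47*26 ≡ 1 (mod 37), so 47⁻¹ ≡ 26.
u = 13 + 47*((6 − 13)*26 mod 37) = 13 + 47*3 = 154.
Check: 154 mod 47 = 13, 154 mod 37 = 6. ✓

154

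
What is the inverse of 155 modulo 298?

298 = 1×155 + 143
155 = 1×143 + 12
143 = 11×12 + 11
12 = 1×11 + 1
11 = 11×1 + 0
gcd(155, 298) = 1, so the inverse exists.
Back-substitute for 1:
1 = 1×12 − 1×11
  = −1×143 + 12×12
  = 12×155 − 13×143
  = −13×298 + 25×155
So 155⁻¹ ≡ 25 (mod 298).

25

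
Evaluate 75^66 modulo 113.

By square-and-multiply:
66 in binary is 1000010, i.e. 66 = 64 + 2.
75^1 ≡ 75 (mod 113)
75^2 ≡ 75^2 = 5625 ≡ 88 (mod 113)
75^4 ≡ 88^2 = 7744 ≡ 60 (mod 113)
75^8 ≡ 60^2 = 3600 ≡ 97 (mod 113)
75^16 ≡ 97^2 = 9409 ≡ 30 (mod 113)
75^32 ≡ 30^2 = 900 ≡ 109 (mod 113)
75^64 ≡ 109^2 = 11881 ≡ 16 (mod 113)
75^66 = 75^64 · 75^2 ≡ 16 · 88 (mod 113).
16 · 88 = 1408 ≡ 52 (mod 113).

52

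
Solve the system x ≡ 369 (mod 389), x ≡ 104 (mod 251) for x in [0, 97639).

389⁻¹ mod 251: 389×231 ≡ 1 (mod 251), so 389⁻¹ ≡ 231.
x = 369 + 389×((104 − 369)×231 mod 251) = 369 + 389×29 = 11650.

11650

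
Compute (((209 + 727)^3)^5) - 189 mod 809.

209 + 727 = 936 ≡ 127 (mod 809)
(127)^3 ≡ 804 (mod 809)
(804)^5 ≡ 111 (mod 809)
111 - 189 = -78 ≡ 731 (mod 809)

731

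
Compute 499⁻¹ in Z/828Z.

151

Run the extended Euclidean algorithm:
828 = 1*499 + 329
499 = 1*329 + 170
329 = 1*170 + 159
170 = 1*159 + 11
159 = 14*11 + 5
11 = 2*5 + 1
5 = 5*1 + 0
gcd(499, 828) = 1, so the inverse exists.
Bézout: 1 = −91*828 + 151*499.
So 499⁻¹ ≡ 151 (mod 828).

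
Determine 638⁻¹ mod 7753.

7753 = 12·638 + 97
638 = 6·97 + 56
97 = 1·56 + 41
56 = 1·41 + 15
41 = 2·15 + 11
15 = 1·11 + 4
11 = 2·4 + 3
4 = 1·3 + 1
3 = 3·1 + 0
gcd(638, 7753) = 1, so the inverse exists.
Bézout: 1 = −171·7753 + 2078·638.
So 638⁻¹ ≡ 2078 (mod 7753).

2078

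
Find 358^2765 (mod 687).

304

358^1 ≡ 358 (mod 687)
358^2 ≡ 358^2 = 128164 ≡ 382 (mod 687)
358^4 ≡ 382^2 = 145924 ≡ 280 (mod 687)
358^8 ≡ 280^2 = 78400 ≡ 82 (mod 687)
358^16 ≡ 82^2 = 6724 ≡ 541 (mod 687)
358^32 ≡ 541^2 = 292681 ≡ 19 (mod 687)
358^64 ≡ 19^2 = 361 (mod 687)
358^128 ≡ 361^2 = 130321 ≡ 478 (mod 687)
358^256 ≡ 478^2 = 228484 ≡ 400 (mod 687)
358^512 ≡ 400^2 = 160000 ≡ 616 (mod 687)
358^1024 ≡ 616^2 = 379456 ≡ 232 (mod 687)
358^2048 ≡ 232^2 = 53824 ≡ 238 (mod 687)
358^2765 = 358^2048 * 358^512 * 358^128 * 358^64 * 358^8 * 358^4 * 358^1 ≡ 238 * 616 * 478 * 361 * 82 * 280 * 358 (mod 687).
Accumulate the product:
238 * 616 = 146608 ≡ 277
277 * 478 = 132406 ≡ 502
502 * 361 = 181222 ≡ 541
541 * 82 = 44362 ≡ 394
394 * 280 = 110320 ≡ 400
400 * 358 = 143200 ≡ 304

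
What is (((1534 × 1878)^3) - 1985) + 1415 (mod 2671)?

1534 × 1878 = 2880852 ≡ 1514 (mod 2671)
(1514)^3 ≡ 2522 (mod 2671)
2522 - 1985 = 537
537 + 1415 = 1952

1952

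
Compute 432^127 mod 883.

234

By square-and-multiply:
432^1 ≡ 432 (mod 883)
432^2 ≡ 432^2 = 186624 ≡ 311 (mod 883)
432^4 ≡ 311^2 = 96721 ≡ 474 (mod 883)
432^8 ≡ 474^2 = 224676 ≡ 394 (mod 883)
432^16 ≡ 394^2 = 155236 ≡ 711 (mod 883)
432^32 ≡ 711^2 = 505521 ≡ 445 (mod 883)
432^64 ≡ 445^2 = 198025 ≡ 233 (mod 883)
432^127 = 432^64 * 432^32 * 432^16 * 432^8 * 432^4 * 432^2 * 432^1 ≡ 233 * 445 * 711 * 394 * 474 * 311 * 432 (mod 883).
Accumulate the product:
233 * 445 = 103685 ≡ 374
374 * 711 = 265914 ≡ 131
131 * 394 = 51614 ≡ 400
400 * 474 = 189600 ≡ 638
638 * 311 = 198418 ≡ 626
626 * 432 = 270432 ≡ 234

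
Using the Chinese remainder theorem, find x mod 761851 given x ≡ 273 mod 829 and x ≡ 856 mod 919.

829⁻¹ mod 919: 829·194 ≡ 1 (mod 919), so 829⁻¹ ≡ 194.
x = 273 + 829·((856 − 273)·194 mod 919) = 273 + 829·65 = 54158.

54158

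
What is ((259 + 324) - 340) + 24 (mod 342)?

267

259 + 324 = 583 ≡ 241 (mod 342)
241 - 340 = -99 ≡ 243 (mod 342)
243 + 24 = 267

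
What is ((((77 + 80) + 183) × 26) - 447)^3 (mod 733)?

209

77 + 80 = 157
157 + 183 = 340
340 × 26 = 8840 ≡ 44 (mod 733)
44 - 447 = -403 ≡ 330 (mod 733)
(330)^3 ≡ 209 (mod 733)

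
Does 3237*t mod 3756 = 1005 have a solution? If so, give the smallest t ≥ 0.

729

gcd(3237, 3756) = 3, and 3 | 1005, so solutions exist.
Divide through by 3: 1079*t = 335 (mod 1252).
1079⁻¹ ≡ 275 (mod 1252).
t ≡ 275*335 ≡ 729 (mod 1252).
The smallest non-negative solution is t = 729.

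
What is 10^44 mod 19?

17

By square-and-multiply:
44 in binary is 101100, i.e. 44 = 32 + 8 + 4.
10^1 ≡ 10 (mod 19)
10^2 ≡ 10^2 = 100 ≡ 5 (mod 19)
10^4 ≡ 5^2 = 25 ≡ 6 (mod 19)
10^8 ≡ 6^2 = 36 ≡ 17 (mod 19)
10^16 ≡ 17^2 = 289 ≡ 4 (mod 19)
10^32 ≡ 4^2 = 16 (mod 19)
10^44 = 10^32 × 10^8 × 10^4 ≡ 16 × 17 × 6 (mod 19).
Accumulate the product:
16 × 17 = 272 ≡ 6
6 × 6 = 36 ≡ 17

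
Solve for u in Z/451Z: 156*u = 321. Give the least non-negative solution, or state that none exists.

gcd(156, 451) = 1, so a unique solution mod 451 exists.
156⁻¹ ≡ 292 (mod 451).
u ≡ 292*321 ≡ 375 (mod 451).

375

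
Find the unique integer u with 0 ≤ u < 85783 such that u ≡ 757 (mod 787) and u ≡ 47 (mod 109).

787⁻¹ mod 109: 787*50 ≡ 1 (mod 109), so 787⁻¹ ≡ 50.
u = 757 + 787*((47 − 757)*50 mod 109) = 757 + 787*34 = 27515.

27515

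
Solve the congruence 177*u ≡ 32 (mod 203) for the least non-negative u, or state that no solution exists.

30

gcd(177, 203) = 1, so a unique solution mod 203 exists.
177⁻¹ ≡ 39 (mod 203).
u ≡ 39*32 ≡ 30 (mod 203).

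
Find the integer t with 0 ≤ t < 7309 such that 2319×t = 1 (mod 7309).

6956

By the extended Euclidean algorithm:
7309 = 3*2319 + 352
2319 = 6*352 + 207
352 = 1*207 + 145
207 = 1*145 + 62
145 = 2*62 + 21
62 = 2*21 + 20
21 = 1*20 + 1
20 = 20*1 + 0
gcd(2319, 7309) = 1, so the inverse exists.
Bézout: 1 = 112*7309 − 353*2319.
So 2319⁻¹ ≡ −353 ≡ 6956 (mod 7309).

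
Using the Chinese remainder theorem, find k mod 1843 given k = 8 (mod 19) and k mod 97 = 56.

19⁻¹ mod 97: 19*46 ≡ 1 (mod 97), so 19⁻¹ ≡ 46.
k = 8 + 19*((56 − 8)*46 mod 97) = 8 + 19*74 = 1414.

1414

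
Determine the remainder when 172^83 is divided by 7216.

172^1 ≡ 172 (mod 7216)
172^2 ≡ 172^2 = 29584 ≡ 720 (mod 7216)
172^4 ≡ 720^2 = 518400 ≡ 6064 (mod 7216)
172^8 ≡ 6064^2 = 36772096 ≡ 6576 (mod 7216)
172^16 ≡ 6576^2 = 43243776 ≡ 5504 (mod 7216)
172^32 ≡ 5504^2 = 30294016 ≡ 1248 (mod 7216)
172^64 ≡ 1248^2 = 1557504 ≡ 6064 (mod 7216)
172^83 = 172^64 × 172^16 × 172^2 × 172^1 ≡ 6064 × 5504 × 720 × 172 (mod 7216).
Accumulate the product:
6064 × 5504 = 33376256 ≡ 2256
2256 × 720 = 1624320 ≡ 720
720 × 172 = 123840 ≡ 1168

1168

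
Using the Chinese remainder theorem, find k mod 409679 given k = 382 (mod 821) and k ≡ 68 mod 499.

821⁻¹ mod 499: 821·265 ≡ 1 (mod 499), so 821⁻¹ ≡ 265.
k = 382 + 821·((68 − 382)·265 mod 499) = 382 + 821·123 = 101365.

101365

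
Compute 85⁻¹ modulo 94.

73

94 = 1·85 + 9
85 = 9·9 + 4
9 = 2·4 + 1
4 = 4·1 + 0
gcd(85, 94) = 1, so the inverse exists.
Back-substitute for 1:
1 = 1·9 − 2·4
  = −2·85 + 19·9
  = 19·94 − 21·85
So 85⁻¹ ≡ −21 ≡ 73 (mod 94).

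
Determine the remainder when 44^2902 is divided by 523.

2902 in binary is 101101010110, i.e. 2902 = 2048 + 512 + 256 + 64 + 16 + 4 + 2.
44^1 ≡ 44 (mod 523)
44^2 ≡ 44^2 = 1936 ≡ 367 (mod 523)
44^4 ≡ 367^2 = 134689 ≡ 278 (mod 523)
44^8 ≡ 278^2 = 77284 ≡ 403 (mod 523)
44^16 ≡ 403^2 = 162409 ≡ 279 (mod 523)
44^32 ≡ 279^2 = 77841 ≡ 437 (mod 523)
44^64 ≡ 437^2 = 190969 ≡ 74 (mod 523)
44^128 ≡ 74^2 = 5476 ≡ 246 (mod 523)
44^256 ≡ 246^2 = 60516 ≡ 371 (mod 523)
44^512 ≡ 371^2 = 137641 ≡ 92 (mod 523)
44^1024 ≡ 92^2 = 8464 ≡ 96 (mod 523)
44^2048 ≡ 96^2 = 9216 ≡ 325 (mod 523)
44^2902 = 44^2048 × 44^512 × 44^256 × 44^64 × 44^16 × 44^4 × 44^2 ≡ 325 × 92 × 371 × 74 × 279 × 278 × 367 (mod 523).
Accumulate the product:
325 × 92 = 29900 ≡ 89
89 × 371 = 33019 ≡ 70
70 × 74 = 5180 ≡ 473
473 × 279 = 131967 ≡ 171
171 × 278 = 47538 ≡ 468
468 × 367 = 171756 ≡ 212

212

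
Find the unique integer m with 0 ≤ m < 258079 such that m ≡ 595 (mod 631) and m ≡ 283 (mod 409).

181061

631⁻¹ mod 409: 631*374 ≡ 1 (mod 409), so 631⁻¹ ≡ 374.
m = 595 + 631*((283 − 595)*374 mod 409) = 595 + 631*286 = 181061.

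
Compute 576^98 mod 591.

198

Using repeated squaring:
98 in binary is 1100010, i.e. 98 = 64 + 32 + 2.
576^1 ≡ 576 (mod 591)
576^2 ≡ 576^2 = 331776 ≡ 225 (mod 591)
576^4 ≡ 225^2 = 50625 ≡ 390 (mod 591)
576^8 ≡ 390^2 = 152100 ≡ 213 (mod 591)
576^16 ≡ 213^2 = 45369 ≡ 453 (mod 591)
576^32 ≡ 453^2 = 205209 ≡ 132 (mod 591)
576^64 ≡ 132^2 = 17424 ≡ 285 (mod 591)
576^98 = 576^64 × 576^32 × 576^2 ≡ 285 × 132 × 225 (mod 591).
Accumulate the product:
285 × 132 = 37620 ≡ 387
387 × 225 = 87075 ≡ 198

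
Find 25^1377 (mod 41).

Using repeated squaring:
1377 in binary is 10101100001, i.e. 1377 = 1024 + 256 + 64 + 32 + 1.
25^1 ≡ 25 (mod 41)
25^2 ≡ 25^2 = 625 ≡ 10 (mod 41)
25^4 ≡ 10^2 = 100 ≡ 18 (mod 41)
25^8 ≡ 18^2 = 324 ≡ 37 (mod 41)
25^16 ≡ 37^2 = 1369 ≡ 16 (mod 41)
25^32 ≡ 16^2 = 256 ≡ 10 (mod 41)
25^64 ≡ 10^2 = 100 ≡ 18 (mod 41)
25^128 ≡ 18^2 = 324 ≡ 37 (mod 41)
25^256 ≡ 37^2 = 1369 ≡ 16 (mod 41)
25^512 ≡ 16^2 = 256 ≡ 10 (mod 41)
25^1024 ≡ 10^2 = 100 ≡ 18 (mod 41)
25^1377 = 25^1024 × 25^256 × 25^64 × 25^32 × 25^1 ≡ 18 × 16 × 18 × 10 × 25 (mod 41).
Accumulate the product:
18 × 16 = 288 ≡ 1
1 × 18 = 18
18 × 10 = 180 ≡ 16
16 × 25 = 400 ≡ 31

31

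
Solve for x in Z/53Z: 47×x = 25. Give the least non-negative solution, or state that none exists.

40

gcd(47, 53) = 1, so a unique solution mod 53 exists.
47⁻¹ ≡ 44 (mod 53).
x ≡ 44×25 ≡ 40 (mod 53).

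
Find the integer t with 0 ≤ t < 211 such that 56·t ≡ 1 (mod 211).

211 = 3×56 + 43
56 = 1×43 + 13
43 = 3×13 + 4
13 = 3×4 + 1
4 = 4×1 + 0
gcd(56, 211) = 1, so the inverse exists.
Back-substitute for 1:
1 = 1×13 − 3×4
  = −3×43 + 10×13
  = 10×56 − 13×43
  = −13×211 + 49×56
So 56⁻¹ ≡ 49 (mod 211).

49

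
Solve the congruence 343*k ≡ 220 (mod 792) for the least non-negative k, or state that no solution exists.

220

gcd(343, 792) = 1, so a unique solution mod 792 exists.
343⁻¹ ≡ 127 (mod 792).
k ≡ 127*220 ≡ 220 (mod 792).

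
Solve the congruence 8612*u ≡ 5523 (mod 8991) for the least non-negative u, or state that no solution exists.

gcd(8612, 8991) = 1, so a unique solution mod 8991 exists.
8612⁻¹ ≡ 5480 (mod 8991).
u ≡ 5480*5523 ≡ 2334 (mod 8991).

2334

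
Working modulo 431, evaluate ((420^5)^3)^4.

(420)^5 ≡ 143 (mod 431)
(143)^3 ≡ 303 (mod 431)
(303)^4 ≡ 36 (mod 431)

36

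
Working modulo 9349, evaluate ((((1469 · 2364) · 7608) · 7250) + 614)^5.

6818

1469 · 2364 = 3472716 ≡ 4237 (mod 9349)
4237 · 7608 = 32235096 ≡ 9093 (mod 9349)
9093 · 7250 = 65924250 ≡ 4451 (mod 9349)
4451 + 614 = 5065
(5065)^5 ≡ 6818 (mod 9349)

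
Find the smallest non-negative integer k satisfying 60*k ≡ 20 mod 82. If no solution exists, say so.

gcd(60, 82) = 2, and 2 | 20, so solutions exist.
Divide through by 2: 30*k ≡ 10 mod 41.
30⁻¹ ≡ 26 (mod 41).
k ≡ 26*10 ≡ 14 (mod 41).
The smallest non-negative solution is k = 14.

14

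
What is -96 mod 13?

8

-96 = -8*13 + 8, so -96 ≡ 8 (mod 13).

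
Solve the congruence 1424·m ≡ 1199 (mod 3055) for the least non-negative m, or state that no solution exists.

gcd(1424, 3055) = 1, so a unique solution mod 3055 exists.
1424⁻¹ ≡ 2199 (mod 3055).
m ≡ 2199·1199 ≡ 136 (mod 3055).

136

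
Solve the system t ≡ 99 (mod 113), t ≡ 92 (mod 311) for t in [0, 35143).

113⁻¹ mod 311: 113·300 ≡ 1 (mod 311), so 113⁻¹ ≡ 300.
t = 99 + 113·((92 − 99)·300 mod 311) = 99 + 113·77 = 8800.
Check: 8800 mod 113 = 99, 8800 mod 311 = 92. ✓

8800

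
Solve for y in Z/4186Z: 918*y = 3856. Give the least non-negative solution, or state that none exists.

27

gcd(918, 4186) = 2, and 2 | 3856, so solutions exist.
Divide through by 2: 459*y ≡ 1928 (mod 2093).
459⁻¹ ≡ 114 (mod 2093).
y ≡ 114*1928 ≡ 27 (mod 2093).
The smallest non-negative solution is y = 27.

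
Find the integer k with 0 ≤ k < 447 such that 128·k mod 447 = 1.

Apply the Euclidean algorithm and back-substitute:
447 = 3×128 + 63
128 = 2×63 + 2
63 = 31×2 + 1
2 = 2×1 + 0
gcd(128, 447) = 1, so the inverse exists.
Back-substitute for 1:
1 = 1×63 − 31×2
  = −31×128 + 63×63
  = 63×447 − 220×128
So 128⁻¹ ≡ −220 ≡ 227 (mod 447).

227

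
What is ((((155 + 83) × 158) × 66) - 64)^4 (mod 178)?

155 + 83 = 238 ≡ 60 (mod 178)
60 × 158 = 9480 ≡ 46 (mod 178)
46 × 66 = 3036 ≡ 10 (mod 178)
10 - 64 = -54 ≡ 124 (mod 178)
(124)^4 ≡ 174 (mod 178)

174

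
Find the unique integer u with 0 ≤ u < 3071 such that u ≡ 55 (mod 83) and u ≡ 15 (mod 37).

83⁻¹ mod 37: 83×33 ≡ 1 (mod 37), so 83⁻¹ ≡ 33.
u = 55 + 83×((15 − 55)×33 mod 37) = 55 + 83×12 = 1051.
Check: 1051 mod 83 = 55, 1051 mod 37 = 15. ✓

1051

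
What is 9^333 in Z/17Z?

333 in binary is 101001101, i.e. 333 = 256 + 64 + 8 + 4 + 1.
9^1 ≡ 9 (mod 17)
9^2 ≡ 9^2 = 81 ≡ 13 (mod 17)
9^4 ≡ 13^2 = 169 ≡ 16 (mod 17)
9^8 ≡ 16^2 = 256 ≡ 1 (mod 17)
9^16 ≡ 1^2 = 1 (mod 17)
9^32 ≡ 1^2 = 1 (mod 17)
9^64 ≡ 1^2 = 1 (mod 17)
9^128 ≡ 1^2 = 1 (mod 17)
9^256 ≡ 1^2 = 1 (mod 17)
9^333 = 9^256 * 9^64 * 9^8 * 9^4 * 9^1 ≡ 1 * 1 * 1 * 16 * 9 (mod 17).
Accumulate the product:
1 * 1 = 1
1 * 1 = 1
1 * 16 = 16
16 * 9 = 144 ≡ 8

8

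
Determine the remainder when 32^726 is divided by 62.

32

Using repeated squaring:
726 in binary is 1011010110, i.e. 726 = 512 + 128 + 64 + 16 + 4 + 2.
32^1 ≡ 32 (mod 62)
32^2 ≡ 32^2 = 1024 ≡ 32 (mod 62)
32^4 ≡ 32^2 = 1024 ≡ 32 (mod 62)
32^8 ≡ 32^2 = 1024 ≡ 32 (mod 62)
32^16 ≡ 32^2 = 1024 ≡ 32 (mod 62)
32^32 ≡ 32^2 = 1024 ≡ 32 (mod 62)
32^64 ≡ 32^2 = 1024 ≡ 32 (mod 62)
32^128 ≡ 32^2 = 1024 ≡ 32 (mod 62)
32^256 ≡ 32^2 = 1024 ≡ 32 (mod 62)
32^512 ≡ 32^2 = 1024 ≡ 32 (mod 62)
32^726 = 32^512 · 32^128 · 32^64 · 32^16 · 32^4 · 32^2 ≡ 32 · 32 · 32 · 32 · 32 · 32 (mod 62).
Accumulate the product:
32 · 32 = 1024 ≡ 32
32 · 32 = 1024 ≡ 32
32 · 32 = 1024 ≡ 32
32 · 32 = 1024 ≡ 32
32 · 32 = 1024 ≡ 32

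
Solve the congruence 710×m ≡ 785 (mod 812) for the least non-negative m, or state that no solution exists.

no solution

gcd(710, 812) = 2, and 2 does not divide 785.
So the congruence has no solution.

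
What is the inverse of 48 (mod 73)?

35

Run the extended Euclidean algorithm:
73 = 1·48 + 25
48 = 1·25 + 23
25 = 1·23 + 2
23 = 11·2 + 1
2 = 2·1 + 0
gcd(48, 73) = 1, so the inverse exists.
Bézout: 1 = −23·73 + 35·48.
So 48⁻¹ ≡ 35 (mod 73).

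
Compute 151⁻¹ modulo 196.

135

By the extended Euclidean algorithm:
196 = 1·151 + 45
151 = 3·45 + 16
45 = 2·16 + 13
16 = 1·13 + 3
13 = 4·3 + 1
3 = 3·1 + 0
gcd(151, 196) = 1, so the inverse exists.
Back-substitute for 1:
1 = 1·13 − 4·3
  = −4·16 + 5·13
  = 5·45 − 14·16
  = −14·151 + 47·45
  = 47·196 − 61·151
So 151⁻¹ ≡ −61 ≡ 135 (mod 196).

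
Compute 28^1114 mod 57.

1114 in binary is 10001011010, i.e. 1114 = 1024 + 64 + 16 + 8 + 2.
28^1 ≡ 28 (mod 57)
28^2 ≡ 28^2 = 784 ≡ 43 (mod 57)
28^4 ≡ 43^2 = 1849 ≡ 25 (mod 57)
28^8 ≡ 25^2 = 625 ≡ 55 (mod 57)
28^16 ≡ 55^2 = 3025 ≡ 4 (mod 57)
28^32 ≡ 4^2 = 16 (mod 57)
28^64 ≡ 16^2 = 256 ≡ 28 (mod 57)
28^128 ≡ 28^2 = 784 ≡ 43 (mod 57)
28^256 ≡ 43^2 = 1849 ≡ 25 (mod 57)
28^512 ≡ 25^2 = 625 ≡ 55 (mod 57)
28^1024 ≡ 55^2 = 3025 ≡ 4 (mod 57)
28^1114 = 28^1024 * 28^64 * 28^16 * 28^8 * 28^2 ≡ 4 * 28 * 4 * 55 * 43 (mod 57).
Accumulate the product:
4 * 28 = 112 ≡ 55
55 * 4 = 220 ≡ 49
49 * 55 = 2695 ≡ 16
16 * 43 = 688 ≡ 4

4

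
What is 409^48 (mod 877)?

Compute successive squares:
409^1 ≡ 409 (mod 877)
409^2 ≡ 409^2 = 167281 ≡ 651 (mod 877)
409^4 ≡ 651^2 = 423801 ≡ 210 (mod 877)
409^8 ≡ 210^2 = 44100 ≡ 250 (mod 877)
409^16 ≡ 250^2 = 62500 ≡ 233 (mod 877)
409^32 ≡ 233^2 = 54289 ≡ 792 (mod 877)
409^48 = 409^32 * 409^16 ≡ 792 * 233 (mod 877).
792 * 233 = 184536 ≡ 366 (mod 877).

366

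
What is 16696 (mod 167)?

163

16696 = 99*167 + 163, so 16696 ≡ 163 (mod 167).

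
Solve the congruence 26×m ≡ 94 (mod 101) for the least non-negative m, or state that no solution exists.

58

gcd(26, 101) = 1, so a unique solution mod 101 exists.
26⁻¹ ≡ 35 (mod 101).
m ≡ 35×94 ≡ 58 (mod 101).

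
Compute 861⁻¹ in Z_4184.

Run the extended Euclidean algorithm:
4184 = 4·861 + 740
861 = 1·740 + 121
740 = 6·121 + 14
121 = 8·14 + 9
14 = 1·9 + 5
9 = 1·5 + 4
5 = 1·4 + 1
4 = 4·1 + 0
gcd(861, 4184) = 1, so the inverse exists.
Back-substitute for 1:
1 = 1·5 − 1·4
  = −1·9 + 2·5
  = 2·14 − 3·9
  = −3·121 + 26·14
  = 26·740 − 159·121
  = −159·861 + 185·740
  = 185·4184 − 899·861
So 861⁻¹ ≡ −899 ≡ 3285 (mod 4184).

3285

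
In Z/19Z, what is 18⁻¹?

18

By the extended Euclidean algorithm:
19 = 1·18 + 1
18 = 18·1 + 0
gcd(18, 19) = 1, so the inverse exists.
Back-substitute for 1:
1 = 1·19 − 1·18
So 18⁻¹ ≡ −1 ≡ 18 (mod 19).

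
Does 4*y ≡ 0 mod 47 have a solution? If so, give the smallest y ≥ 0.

gcd(4, 47) = 1, so a unique solution mod 47 exists.
4⁻¹ ≡ 12 (mod 47).
y ≡ 12*0 ≡ 0 (mod 47).

0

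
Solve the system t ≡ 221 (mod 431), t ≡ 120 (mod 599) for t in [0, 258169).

45045

431⁻¹ mod 599: 431·82 ≡ 1 (mod 599), so 431⁻¹ ≡ 82.
t = 221 + 431·((120 − 221)·82 mod 599) = 221 + 431·104 = 45045.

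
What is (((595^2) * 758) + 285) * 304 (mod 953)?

(595)^2 ≡ 462 (mod 953)
462 * 758 = 350196 ≡ 445 (mod 953)
445 + 285 = 730
730 * 304 = 221920 ≡ 824 (mod 953)

824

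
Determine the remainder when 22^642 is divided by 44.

Compute successive squares:
22^1 ≡ 22 (mod 44)
22^2 ≡ 22^2 = 484 ≡ 0 (mod 44)
22^4 ≡ 0^2 = 0 (mod 44)
22^8 ≡ 0^2 = 0 (mod 44)
22^16 ≡ 0^2 = 0 (mod 44)
22^32 ≡ 0^2 = 0 (mod 44)
22^64 ≡ 0^2 = 0 (mod 44)
22^128 ≡ 0^2 = 0 (mod 44)
22^256 ≡ 0^2 = 0 (mod 44)
22^512 ≡ 0^2 = 0 (mod 44)
22^642 = 22^512 × 22^128 × 22^2 ≡ 0 × 0 × 0 (mod 44).
Accumulate the product:
0 × 0 = 0
0 × 0 = 0

0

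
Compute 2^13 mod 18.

Using repeated squaring:
2^1 ≡ 2 (mod 18)
2^2 ≡ 2^2 = 4 (mod 18)
2^4 ≡ 4^2 = 16 (mod 18)
2^8 ≡ 16^2 = 256 ≡ 4 (mod 18)
2^13 = 2^8 × 2^4 × 2^1 ≡ 4 × 16 × 2 (mod 18).
Accumulate the product:
4 × 16 = 64 ≡ 10
10 × 2 = 20 ≡ 2

2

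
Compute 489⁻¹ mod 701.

453

Apply the Euclidean algorithm and back-substitute:
701 = 1·489 + 212
489 = 2·212 + 65
212 = 3·65 + 17
65 = 3·17 + 14
17 = 1·14 + 3
14 = 4·3 + 2
3 = 1·2 + 1
2 = 2·1 + 0
gcd(489, 701) = 1, so the inverse exists.
Back-substitute for 1:
1 = 1·3 − 1·2
  = −1·14 + 5·3
  = 5·17 − 6·14
  = −6·65 + 23·17
  = 23·212 − 75·65
  = −75·489 + 173·212
  = 173·701 − 248·489
So 489⁻¹ ≡ −248 ≡ 453 (mod 701).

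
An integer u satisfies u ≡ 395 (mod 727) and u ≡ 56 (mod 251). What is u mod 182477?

727⁻¹ mod 251: 727×222 ≡ 1 (mod 251), so 727⁻¹ ≡ 222.
u = 395 + 727×((56 − 395)×222 mod 251) = 395 + 727×42 = 30929.

30929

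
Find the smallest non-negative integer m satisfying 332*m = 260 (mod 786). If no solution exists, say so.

gcd(332, 786) = 2, and 2 | 260, so solutions exist.
Divide through by 2: 166*m ≡ 130 mod 393.
166⁻¹ ≡ 277 (mod 393).
m ≡ 277*130 ≡ 247 (mod 393).
The smallest non-negative solution is m = 247.

247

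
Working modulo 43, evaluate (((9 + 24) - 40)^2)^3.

1

9 + 24 = 33
33 - 40 = -7 ≡ 36 (mod 43)
(36)^2 ≡ 6 (mod 43)
(6)^3 ≡ 1 (mod 43)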